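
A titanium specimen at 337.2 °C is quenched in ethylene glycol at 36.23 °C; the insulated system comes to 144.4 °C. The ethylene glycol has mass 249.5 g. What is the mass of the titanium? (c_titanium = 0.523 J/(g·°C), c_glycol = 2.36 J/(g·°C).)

m ≈ 632 g

|Q_titanium| = |Q_glycol|:
m·0.523·(337.2 − 144.4) = 249.5·2.36·(144.4 − 36.23)
100.83 m = 63693  ⇒  m ≈ 631.7 g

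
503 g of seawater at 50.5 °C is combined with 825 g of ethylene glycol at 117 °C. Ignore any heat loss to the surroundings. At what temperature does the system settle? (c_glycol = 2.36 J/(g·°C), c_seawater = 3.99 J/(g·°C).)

Let T be the final temperature. ΣQ_i = 0:
825·2.36·(T − 117) + 503·3.99·(T − 50.5) = 0
3954 T = 329151
T = 329151/3954 ≈ 83.25 °C

T_f ≈ 83.2 °C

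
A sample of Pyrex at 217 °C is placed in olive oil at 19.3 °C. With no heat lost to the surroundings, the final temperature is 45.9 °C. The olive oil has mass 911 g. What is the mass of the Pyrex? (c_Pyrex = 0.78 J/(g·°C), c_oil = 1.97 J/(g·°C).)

m ≈ 358 g

Heat lost by the Pyrex = heat gained by the oil:
m·0.78·(217 − 45.9) = 911·1.97·(45.9 − 19.3)
133.46 m = 47738  ⇒  m ≈ 357.7 g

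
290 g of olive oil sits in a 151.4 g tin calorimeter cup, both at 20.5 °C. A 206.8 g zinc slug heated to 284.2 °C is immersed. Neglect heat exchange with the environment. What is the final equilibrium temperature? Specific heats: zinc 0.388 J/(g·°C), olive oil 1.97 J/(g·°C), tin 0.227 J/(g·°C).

T_f ≈ 51.3 °C

Conservation of energy gives ΣQ = 0:
206.8*0.388*(T − 284.2) + 290*1.97*(T − 20.5) + 151.4*0.227*(T − 20.5) = 0
685.91 T = 35220
T ≈ 51.35 °C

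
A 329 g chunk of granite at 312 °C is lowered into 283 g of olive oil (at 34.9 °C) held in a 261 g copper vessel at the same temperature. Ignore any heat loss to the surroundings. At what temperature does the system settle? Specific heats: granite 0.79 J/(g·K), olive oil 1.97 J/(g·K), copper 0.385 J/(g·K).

T_f ≈ 113.4 °C

T_f is the heat-capacity-weighted average of the initial temperatures:
T_f = (259.91*312 + 557.51*34.9 + 100.48*34.9) / (259.91 + 557.51 + 100.48)
    = 104056 / 917.9 ≈ 113.36 °C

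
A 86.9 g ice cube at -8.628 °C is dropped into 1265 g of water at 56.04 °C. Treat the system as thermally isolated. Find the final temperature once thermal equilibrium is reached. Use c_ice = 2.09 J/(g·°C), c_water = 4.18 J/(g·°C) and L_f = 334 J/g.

T_f ≈ 47.0 °C

Let T be the final temperature. ΣQ_i = 0:
warm ice to 0 °C: 86.9·2.09·(0 − (-8.628)) = 1567; fusion: m_ice L_f = 86.9·334 = 29025; meltwater 0→T: 86.9·4.18·T = 363.24 T; water: 5287.7(T − 56.04)
5650.9 T = 296323 − 30592 = 265731
T ≈ 47.02 °C — above 0 °C, consistent with complete melting.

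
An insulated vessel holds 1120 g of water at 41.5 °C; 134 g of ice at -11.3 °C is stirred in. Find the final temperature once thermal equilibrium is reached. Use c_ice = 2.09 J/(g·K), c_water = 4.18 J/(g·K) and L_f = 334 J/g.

T_f ≈ 27.9 °C

Net heat exchanged in the isolated system is zero:
warm ice to 0 °C: 134·2.09·(0 − (-11.3)) = 3164.7; latent heat to melt: 134·334 = 44756; meltwater 0→T: 134·4.18·T = 560.12 T; water: 4681.6(T − 41.5)
5241.7 T = 194286 − 47921 = 146366
T ≈ 27.92 °C (positive, so assuming full melt was valid).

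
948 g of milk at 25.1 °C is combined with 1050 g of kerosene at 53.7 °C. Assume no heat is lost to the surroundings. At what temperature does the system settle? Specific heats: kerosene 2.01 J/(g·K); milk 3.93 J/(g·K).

Energy conservation, ΣQ = 0:
1050*2.01*(T − 53.7) + 948*3.93*(T − 25.1) = 0
2110.5(T − 53.7) + 3725.6(T − 25.1) = 0
(2110.5 + 3725.6) T = 2110.5*53.7 + 3725.6*25.1
T = 206847/5836.1 ≈ 35.44 °C

T_f ≈ 35.4 °C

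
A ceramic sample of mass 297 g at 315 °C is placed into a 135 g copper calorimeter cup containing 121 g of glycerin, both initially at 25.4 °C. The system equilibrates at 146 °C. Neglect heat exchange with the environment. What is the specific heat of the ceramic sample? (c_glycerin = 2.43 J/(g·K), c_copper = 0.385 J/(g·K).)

c ≈ 0.831 J/(g·K)

Setting the total heat transfer to zero:
297×c×(146 − 315) + 121×2.43×(146 − 25.4) + 135×0.385×(146 − 25.4) = 0
-50193 c = -41728
c = -41728/-50193 ≈ 0.8314 J/(g·K)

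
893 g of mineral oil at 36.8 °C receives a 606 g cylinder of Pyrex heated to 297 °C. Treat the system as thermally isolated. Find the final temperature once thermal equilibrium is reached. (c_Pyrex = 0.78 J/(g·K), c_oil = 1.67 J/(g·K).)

T_f ≈ 99.4 °C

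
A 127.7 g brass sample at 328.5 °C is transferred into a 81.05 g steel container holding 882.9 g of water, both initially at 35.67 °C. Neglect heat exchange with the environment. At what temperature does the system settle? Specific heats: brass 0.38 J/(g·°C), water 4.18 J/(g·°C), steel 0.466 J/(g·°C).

Energy conservation, ΣQ = 0:
127.7*0.38*(T − 328.5) + 882.9*4.18*(T − 35.67) + 81.05*0.466*(T − 35.67) = 0
48.53(T − 328.5) + 3690.5(T − 35.67) + 37.77(T − 35.67) = 0
3776.8 T = 148929
T = 148929 / 3776.8 = 39.4 °C

T_f ≈ 39.4 °C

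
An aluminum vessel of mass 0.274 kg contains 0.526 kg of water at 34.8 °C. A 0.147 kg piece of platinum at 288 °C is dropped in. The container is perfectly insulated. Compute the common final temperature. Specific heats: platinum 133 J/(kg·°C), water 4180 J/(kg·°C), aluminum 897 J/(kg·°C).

T_f is the heat-capacity-weighted average of the initial temperatures:
T_f = (19.55×288 + 2198.7×34.8 + 245.78×34.8) / (19.55 + 2198.7 + 245.78)
    = 90698 / 2464 ≈ 36.81 °C

T_f ≈ 36.8 °C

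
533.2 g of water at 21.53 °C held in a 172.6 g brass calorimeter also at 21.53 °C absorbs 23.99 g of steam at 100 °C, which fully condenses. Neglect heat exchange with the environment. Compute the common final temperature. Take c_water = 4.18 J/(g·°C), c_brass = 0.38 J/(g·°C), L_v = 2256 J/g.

T_f ≈ 47.4 °C

Taking heat into each body as positive, Σ m c ΔT = 0:
condense steam: −23.99·2256 = −54121
  condensed water 100 °C→T: 100.28(T − 100)
  water warms: 533.2·4.18·(T − 21.53) = 2228.8(T − 21.53)
  cup: 65.59(T − 21.53)
2394.6 T = 54121 + 10028 + 49398 = 113547
T ≈ 47.42 °C, under the boiling point, so the assumption holds.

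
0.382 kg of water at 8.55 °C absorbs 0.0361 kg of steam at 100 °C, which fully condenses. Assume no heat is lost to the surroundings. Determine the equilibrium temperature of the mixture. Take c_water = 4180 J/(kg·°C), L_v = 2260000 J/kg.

Sum of m c ΔT and latent-heat terms is zero:
condense steam: −0.0361×2260000 = −81586
  condensed water 100 °C→T: 150.9(T − 100)
  original water: 1596.8(T − 8.55)
1747.7 T = 81586 + 15090 + 13652 = 110328
T ≈ 63.13 °C (< 100 °C, so full condensation is consistent).

T_f ≈ 63.1 °C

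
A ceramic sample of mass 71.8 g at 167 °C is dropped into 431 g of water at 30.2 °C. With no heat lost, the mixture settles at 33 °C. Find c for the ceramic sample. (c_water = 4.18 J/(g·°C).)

Let T be the final temperature. ΣQ_i = 0:
71.8·c·(33 − 167) + 431·4.18·(33 − 30.2) = 0
-9621.2 c = -5044.4
c = -5044.4/-9621.2 ≈ 0.5243 J/(g·°C)

c ≈ 0.524 J/(g·°C)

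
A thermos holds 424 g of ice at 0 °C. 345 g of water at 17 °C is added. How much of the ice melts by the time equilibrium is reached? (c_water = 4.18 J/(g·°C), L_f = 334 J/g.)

m_melted ≈ 73.4 g

Cooling the water to 0 °C releases 345·4.18·17 = 24516 J.
Melting all 424 g of ice would need 424·334 = 141616 J.
24516 J < 141616 J, so only part of the ice melts and the system sits at 0 °C.
m_melted·334 = 24516  ⇒  m_melted ≈ 73.4 g.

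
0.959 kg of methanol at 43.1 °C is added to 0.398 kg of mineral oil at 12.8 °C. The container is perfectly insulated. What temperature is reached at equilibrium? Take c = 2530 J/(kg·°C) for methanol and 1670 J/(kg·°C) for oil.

T_f ≈ 36.6 °C

T_f is the heat-capacity-weighted average of the initial temperatures:
T_f = (2426.3·43.1 + 664.66·12.8) / (2426.3 + 664.66)
    = 113080 / 3090.9 ≈ 36.58 °C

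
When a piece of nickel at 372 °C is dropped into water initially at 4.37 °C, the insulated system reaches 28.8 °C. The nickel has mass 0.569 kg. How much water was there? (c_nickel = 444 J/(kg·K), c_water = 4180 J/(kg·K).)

|Q_nickel| = |Q_water|:
0.569×444×(372 − 28.8) = m×4180×(28.8 − 4.37)
102117 m = 86705  ⇒  m ≈ 0.8491 kg

m ≈ 0.849 kg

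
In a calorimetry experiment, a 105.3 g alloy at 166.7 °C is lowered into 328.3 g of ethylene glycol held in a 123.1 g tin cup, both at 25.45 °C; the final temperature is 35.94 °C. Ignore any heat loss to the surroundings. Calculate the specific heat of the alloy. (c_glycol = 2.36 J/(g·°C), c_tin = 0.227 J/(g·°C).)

Energy conservation, ΣQ = 0:
105.3·c·(35.94 − 166.7) + 328.3·2.36·(35.94 − 25.45) + 123.1·0.227·(35.94 − 25.45) = 0
-13769 c = -8420.7
c = -8420.7/-13769 ≈ 0.6116 J/(g·°C)

c ≈ 0.612 J/(g·°C)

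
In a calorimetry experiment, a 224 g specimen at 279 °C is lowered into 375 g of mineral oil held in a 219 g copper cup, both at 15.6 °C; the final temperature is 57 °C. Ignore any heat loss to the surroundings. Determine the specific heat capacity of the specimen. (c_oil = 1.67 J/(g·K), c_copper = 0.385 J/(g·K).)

Heat gained plus heat lost sum to zero:
224×c×(57 − 279) + 375×1.67×(57 − 15.6) + 219×0.385×(57 − 15.6) = 0
-49728 c = -29417
c = -29417/-49728 ≈ 0.5916 J/(g·K)

c ≈ 0.592 J/(g·K)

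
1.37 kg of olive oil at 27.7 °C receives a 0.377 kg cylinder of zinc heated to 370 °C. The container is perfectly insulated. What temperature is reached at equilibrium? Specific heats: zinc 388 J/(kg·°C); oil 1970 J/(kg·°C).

T_f ≈ 45.3 °C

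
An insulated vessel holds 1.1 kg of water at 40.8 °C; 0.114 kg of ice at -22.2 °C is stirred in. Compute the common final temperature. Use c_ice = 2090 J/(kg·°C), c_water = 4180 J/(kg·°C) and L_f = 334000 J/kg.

T_f ≈ 28.4 °C

Energy conservation, ΣQ = 0:
ice -22.2→0 °C: 0.114·2090·22.2 = 5289.4; melt ice: 0.114·334000 = 38076; meltwater 0→T: 0.114·4180·T = 476.52 T; water cools: 1.1·4180·(T − 40.8) = 4598(T − 40.8)
5074.5 T = 187598 − 43365 = 144233
T ≈ 28.42 °C. Since T > 0 °C, the all-ice-melts assumption holds.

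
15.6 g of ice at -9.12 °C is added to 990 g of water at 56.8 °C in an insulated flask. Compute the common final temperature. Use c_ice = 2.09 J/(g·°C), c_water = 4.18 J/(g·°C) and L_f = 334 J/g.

T_f ≈ 54.6 °C

Energy balance with sensible and latent terms:
warm ice to 0 °C: 15.6×2.09×(0 − (-9.12)) = 297.35; latent heat to melt: 15.6×334 = 5210.4; warm the meltwater: 65.21 T; water: 4138.2(T − 56.8)
4203.4 T = 235050 − 5507.7 = 229542
T ≈ 54.61 °C — above 0 °C, consistent with complete melting.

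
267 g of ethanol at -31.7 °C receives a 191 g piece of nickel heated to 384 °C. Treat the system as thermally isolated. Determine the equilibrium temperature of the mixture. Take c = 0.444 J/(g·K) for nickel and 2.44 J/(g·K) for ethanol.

T_f ≈ 16.2 °C

Energy conservation, ΣQ = 0:
191·0.444·(T − 384) + 267·2.44·(T − (-31.7)) = 0
736.28 T = 11913
T = 11913 / 736.28 = 16.2 °C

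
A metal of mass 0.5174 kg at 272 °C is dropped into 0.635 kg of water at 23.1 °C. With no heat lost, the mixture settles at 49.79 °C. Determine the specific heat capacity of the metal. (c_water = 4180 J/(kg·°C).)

Heat lost by the metal = heat gained by the water:
0.5174×c×(272 − 49.79) = 0.635×4180×(49.79 − 23.1)
114.97 c = 70843  ⇒  c ≈ 616.2 J/(kg·°C)

c ≈ 616 J/(kg·°C)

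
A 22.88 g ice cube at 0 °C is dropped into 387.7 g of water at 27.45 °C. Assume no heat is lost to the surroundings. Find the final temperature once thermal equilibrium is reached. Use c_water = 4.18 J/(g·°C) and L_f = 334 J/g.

T_f ≈ 21.5 °C

Conservation of energy gives ΣQ = 0:
latent heat to melt: 22.88·334 = 7641.9
  meltwater 0→T: 22.88·4.18·T = 95.64 T
  water cools: 387.7·4.18·(T − 27.45) = 1620.6(T − 27.45)
1716.2 T = 44485 − 7641.9 = 36843
T ≈ 21.47 °C — above 0 °C, consistent with complete melting.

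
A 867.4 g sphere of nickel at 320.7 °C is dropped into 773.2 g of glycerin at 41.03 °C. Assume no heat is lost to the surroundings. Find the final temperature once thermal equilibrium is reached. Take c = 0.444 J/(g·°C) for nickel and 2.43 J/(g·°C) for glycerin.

T_f = Σ m_i c_i T_i / Σ m_i c_i:
T_f = (385.13*320.7 + 1878.9*41.03) / (385.13 + 1878.9)
    = 200600 / 2264 ≈ 88.60 °C

T_f ≈ 88.6 °C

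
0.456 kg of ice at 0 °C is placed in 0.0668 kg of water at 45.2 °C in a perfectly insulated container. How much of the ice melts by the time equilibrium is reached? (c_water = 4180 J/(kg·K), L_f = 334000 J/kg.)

Cooling the water to 0 °C releases 0.0668×4180×45.2 = 12621 J.
Melting all 0.456 kg of ice would need 0.456×334000 = 152304 J.
12621 J < 152304 J, so only part of the ice melts and the system sits at 0 °C.
m_melt = 12621 / L_f = 0.03779 kg.

m_melted ≈ 0.0378 kg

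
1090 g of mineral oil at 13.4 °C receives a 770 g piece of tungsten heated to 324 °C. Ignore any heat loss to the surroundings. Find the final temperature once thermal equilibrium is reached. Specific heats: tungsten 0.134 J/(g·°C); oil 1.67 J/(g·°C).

Let T be the final temperature. ΣQ_i = 0:
770·0.134·(T − 324) + 1090·1.67·(T − 13.4) = 0
103.18(T − 324) + 1820.3(T − 13.4) = 0
(103.18 + 1820.3) T = 103.18·324 + 1820.3·13.4
T ≈ 30.06 °C

T_f ≈ 30.1 °C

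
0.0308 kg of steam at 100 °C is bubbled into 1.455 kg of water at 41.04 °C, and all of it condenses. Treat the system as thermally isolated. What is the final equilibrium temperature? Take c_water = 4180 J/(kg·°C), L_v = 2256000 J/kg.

T_f ≈ 53.5 °C

Conservation of energy gives ΣQ = 0:
steam→water at 100 °C releases m L_v = 0.0308×2256000 = 69485; condensed water 100 °C→T: 128.74(T − 100); original water: 6081.9(T − 41.04)
6210.6 T = 69485 + 12874 + 249601 = 331960
T ≈ 53.45 °C, under the boiling point, so the assumption holds.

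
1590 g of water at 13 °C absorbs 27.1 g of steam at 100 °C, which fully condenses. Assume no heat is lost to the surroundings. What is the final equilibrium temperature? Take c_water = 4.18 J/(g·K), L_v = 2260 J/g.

T_f ≈ 23.5 °C

Let T be the final temperature. ΣQ_i = 0:
condense steam: −27.1·2260 = −61246
  condensed water 100 °C→T: 113.28(T − 100)
  original water: 6646.2(T − 13)
6759.5 T = 61246 + 11328 + 86401 = 158974
T ≈ 23.52 °C (< 100 °C, so full condensation is consistent).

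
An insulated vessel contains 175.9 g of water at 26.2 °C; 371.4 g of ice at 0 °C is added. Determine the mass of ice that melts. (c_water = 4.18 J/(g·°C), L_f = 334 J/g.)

Cooling the water to 0 °C releases 175.9·4.18·26.2 = 19264 J.
Fully melting the ice requires m_ice L_f = 371.4·334 = 124048 J.
That's not enough to melt it all — equilibrium is at 0 °C with ice remaining.
m_melted·334 = 19264  ⇒  m_melted ≈ 57.68 g.

m_melted ≈ 57.7 g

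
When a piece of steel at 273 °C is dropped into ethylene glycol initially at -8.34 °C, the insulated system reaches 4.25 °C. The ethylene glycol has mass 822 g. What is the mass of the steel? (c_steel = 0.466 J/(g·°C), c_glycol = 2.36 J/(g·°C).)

m ≈ 195 g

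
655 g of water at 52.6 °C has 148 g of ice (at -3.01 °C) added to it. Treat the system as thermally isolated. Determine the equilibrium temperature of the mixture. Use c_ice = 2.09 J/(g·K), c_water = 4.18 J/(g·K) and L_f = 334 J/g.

Taking heat into each body as positive, Σ m c ΔT = 0:
ice -3.01→0 °C: 148×2.09×3.01 = 931.05; melt ice: 148×334 = 49432; warm the meltwater: 618.64 T; water cools: 655×4.18×(T − 52.6) = 2737.9(T − 52.6)
3356.5 T = 144014 − 50363 = 93650
T ≈ 27.90 °C (positive, so assuming full melt was valid).

T_f ≈ 27.9 °C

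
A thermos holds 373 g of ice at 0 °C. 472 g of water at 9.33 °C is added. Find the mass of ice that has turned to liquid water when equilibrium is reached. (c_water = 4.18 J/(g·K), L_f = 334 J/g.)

m_melted ≈ 55.1 g

Cooling the water to 0 °C releases 472·4.18·9.33 = 18408 J.
To melt every bit of ice: 373·334 = 124582 J.
Since 18408 < 124582 J, not all the ice melts; equilibrium is at 0 °C.
Mass melted = 18408/334 ≈ 55.11 g.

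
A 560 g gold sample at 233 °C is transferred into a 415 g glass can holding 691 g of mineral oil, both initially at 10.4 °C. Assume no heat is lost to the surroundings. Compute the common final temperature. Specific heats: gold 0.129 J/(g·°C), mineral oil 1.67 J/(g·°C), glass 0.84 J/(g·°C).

T_f ≈ 20.6 °C

Taking heat into each body as positive, Σ m c ΔT = 0:
560*0.129*(T − 233) + 691*1.67*(T − 10.4) + 415*0.84*(T − 10.4) = 0
72.24(T − 233) + 1154(T − 10.4) + 348.6(T − 10.4) = 0
(72.24 + 1154 + 348.6) T = 72.24*233 + 1154*10.4 + 348.6*10.4
T ≈ 20.61 °C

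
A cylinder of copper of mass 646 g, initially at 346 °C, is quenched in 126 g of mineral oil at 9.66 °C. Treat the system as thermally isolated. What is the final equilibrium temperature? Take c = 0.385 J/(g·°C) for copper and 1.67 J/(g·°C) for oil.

T_f ≈ 191.9 °C

Conservation of energy gives ΣQ = 0:
646*0.385*(T − 346) + 126*1.67*(T − 9.66) = 0
459.13 T = 88086
T ≈ 191.85 °C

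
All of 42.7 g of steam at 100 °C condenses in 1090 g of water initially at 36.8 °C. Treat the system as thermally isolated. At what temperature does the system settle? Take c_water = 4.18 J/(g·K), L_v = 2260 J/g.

T_f ≈ 59.6 °C

Conservation of energy gives ΣQ = 0:
condense steam: −42.7·2260 = −96502
  condensate cools 100→T: 42.7·4.18·(T − 100) = 178.49(T − 100)
  water warms: 1090·4.18·(T − 36.8) = 4556.2(T − 36.8)
4734.7 T = 96502 + 17849 + 167668 = 282019
T ≈ 59.56 °C — below 100 °C, confirming all the steam condensed.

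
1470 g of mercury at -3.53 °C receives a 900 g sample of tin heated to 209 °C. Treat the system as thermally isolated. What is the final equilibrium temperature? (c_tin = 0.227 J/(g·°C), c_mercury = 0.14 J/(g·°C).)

|Q_tin| = |Q_mercury|:
900·0.227·(209 − T) = 1470·0.14·(T − (-3.53))
204.3(209 − T) = 205.8(T − (-3.53))
410.1 T = 41972  ⇒  T ≈ 102.35 °C

T_f ≈ 102.3 °C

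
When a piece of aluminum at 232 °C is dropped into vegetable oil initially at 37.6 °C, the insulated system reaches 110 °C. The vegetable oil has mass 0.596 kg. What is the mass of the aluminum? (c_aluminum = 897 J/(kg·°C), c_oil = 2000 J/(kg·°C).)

|Q_aluminum| = |Q_oil|:
m×897×(232 − 110) = 0.596×2000×(110 − 37.6)
109434 m = 86301  ⇒  m ≈ 0.7886 kg

m ≈ 0.789 kg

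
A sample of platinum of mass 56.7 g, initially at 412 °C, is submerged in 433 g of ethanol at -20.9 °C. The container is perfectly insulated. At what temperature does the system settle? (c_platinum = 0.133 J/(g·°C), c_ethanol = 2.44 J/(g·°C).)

T_f ≈ -17.8 °C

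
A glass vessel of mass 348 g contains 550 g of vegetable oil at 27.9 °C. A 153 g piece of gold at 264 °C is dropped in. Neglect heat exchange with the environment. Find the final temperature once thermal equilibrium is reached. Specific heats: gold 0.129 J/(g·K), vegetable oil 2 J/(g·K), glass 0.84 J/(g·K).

T_f ≈ 31.2 °C

Energy conservation, ΣQ = 0:
153×0.129×(T − 264) + 550×2×(T − 27.9) + 348×0.84×(T − 27.9) = 0
(19.74 + 1100 + 292.32) T = 19.74×264 + 1100×27.9 + 292.32×27.9
T ≈ 31.20 °C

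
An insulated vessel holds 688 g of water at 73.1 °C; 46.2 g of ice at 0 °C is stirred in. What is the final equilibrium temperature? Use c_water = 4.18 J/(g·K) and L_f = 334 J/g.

Net heat exchanged in the isolated system is zero:
melt ice: 46.2×334 = 15431
  warm the meltwater: 193.12 T
  water cools: 688×4.18×(T − 73.1) = 2875.8(T − 73.1)
3069 T = 210224 − 15431 = 194793
T ≈ 63.47 °C. Since T > 0 °C, the all-ice-melts assumption holds.

T_f ≈ 63.5 °C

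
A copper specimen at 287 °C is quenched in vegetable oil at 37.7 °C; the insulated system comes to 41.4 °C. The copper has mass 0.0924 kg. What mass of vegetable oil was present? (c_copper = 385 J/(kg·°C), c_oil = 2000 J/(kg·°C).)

Heat lost by the copper = heat gained by the oil:
0.0924×385×(287 − 41.4) = m×2000×(41.4 − 37.7)
7400 m = 8737  ⇒  m ≈ 1.181 kg

m ≈ 1.18 kg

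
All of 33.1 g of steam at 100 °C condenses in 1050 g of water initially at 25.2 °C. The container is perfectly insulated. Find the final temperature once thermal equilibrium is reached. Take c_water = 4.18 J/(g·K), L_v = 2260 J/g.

T_f ≈ 44.0 °C

Taking heat into each body as positive, Σ m c ΔT = 0:
condense steam: −33.1·2260 = −74806; condensed water 100 °C→T: 138.36(T − 100); original water: 4389(T − 25.2)
4527.4 T = 74806 + 13836 + 110603 = 199245
T ≈ 44.01 °C — below 100 °C, confirming all the steam condensed.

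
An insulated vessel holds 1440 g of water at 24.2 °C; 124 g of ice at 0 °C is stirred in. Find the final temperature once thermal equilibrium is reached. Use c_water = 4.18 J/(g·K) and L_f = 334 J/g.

Let T be the final temperature. ΣQ_i = 0:
latent heat to melt: 124×334 = 41416
  meltwater 0→T: 124×4.18×T = 518.32 T
  water cools: 1440×4.18×(T − 24.2) = 6019.2(T − 24.2)
6537.5 T = 145665 − 41416 = 104249
T ≈ 15.95 °C. Since T > 0 °C, the all-ice-melts assumption holds.

T_f ≈ 15.9 °C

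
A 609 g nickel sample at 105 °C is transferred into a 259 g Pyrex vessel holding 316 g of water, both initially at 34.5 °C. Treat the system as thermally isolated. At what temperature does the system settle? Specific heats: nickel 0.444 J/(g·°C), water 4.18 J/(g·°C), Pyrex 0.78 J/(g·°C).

T_f is the heat-capacity-weighted average of the initial temperatures:
T_f = (270.4×105 + 1320.9×34.5 + 202.02×34.5) / (270.4 + 1320.9 + 202.02)
    = 80932 / 1793.3 ≈ 45.13 °C

T_f ≈ 45.1 °C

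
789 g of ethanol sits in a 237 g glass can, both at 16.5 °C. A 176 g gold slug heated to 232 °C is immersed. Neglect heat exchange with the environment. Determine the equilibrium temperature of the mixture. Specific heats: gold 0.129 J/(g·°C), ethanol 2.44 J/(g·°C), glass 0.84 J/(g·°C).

T_f ≈ 18.8 °C

Setting the total heat transfer to zero:
176*0.129*(T − 232) + 789*2.44*(T − 16.5) + 237*0.84*(T − 16.5) = 0
(22.7 + 1925.2 + 199.08) T = 22.7*232 + 1925.2*16.5 + 199.08*16.5
T = 40317/2146.9 ≈ 18.78 °C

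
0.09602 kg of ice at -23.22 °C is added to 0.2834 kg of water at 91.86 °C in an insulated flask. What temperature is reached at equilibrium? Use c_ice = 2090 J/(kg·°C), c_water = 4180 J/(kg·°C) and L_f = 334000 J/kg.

T_f ≈ 45.5 °C

Energy balance with sensible and latent terms:
ice -23.22→0 °C: 0.09602·2090·23.22 = 4659.8
  melt ice: 0.09602·334000 = 32071
  warm the meltwater: 401.36 T
  water cools: 0.2834·4180·(T − 91.86) = 1184.6(T − 91.86)
1586 T = 108818 − 36731 = 72088
T ≈ 45.45 °C — above 0 °C, consistent with complete melting.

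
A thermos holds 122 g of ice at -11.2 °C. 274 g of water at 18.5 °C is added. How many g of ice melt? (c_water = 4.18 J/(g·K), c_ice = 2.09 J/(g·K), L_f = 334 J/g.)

m_melted ≈ 54.9 g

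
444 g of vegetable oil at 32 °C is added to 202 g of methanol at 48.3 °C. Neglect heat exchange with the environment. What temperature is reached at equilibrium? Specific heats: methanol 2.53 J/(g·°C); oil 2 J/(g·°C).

T_f ≈ 38.0 °C

Conservation of energy gives ΣQ = 0:
202*2.53*(T − 48.3) + 444*2*(T − 32) = 0
1399.1 T = 53100
T ≈ 37.95 °C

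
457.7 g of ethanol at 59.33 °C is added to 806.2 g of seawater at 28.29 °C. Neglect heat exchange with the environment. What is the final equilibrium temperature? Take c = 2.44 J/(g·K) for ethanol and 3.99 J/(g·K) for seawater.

T_f ≈ 36.3 °C

Conservation of energy gives ΣQ = 0:
457.7×2.44×(T − 59.33) + 806.2×3.99×(T − 28.29) = 0
1116.8(T − 59.33) + 3216.7(T − 28.29) = 0
4333.5 T = 157261
T = 157261/4333.5 ≈ 36.29 °C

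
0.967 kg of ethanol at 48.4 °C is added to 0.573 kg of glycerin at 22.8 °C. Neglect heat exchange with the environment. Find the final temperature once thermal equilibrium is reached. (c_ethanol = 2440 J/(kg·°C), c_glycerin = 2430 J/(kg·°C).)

T_f ≈ 38.9 °C

Net heat exchanged in the isolated system is zero:
0.967*2440*(T − 48.4) + 0.573*2430*(T − 22.8) = 0
2359.5(T − 48.4) + 1392.4(T − 22.8) = 0
3751.9 T = 145945
T = 145945/3751.9 ≈ 38.90 °C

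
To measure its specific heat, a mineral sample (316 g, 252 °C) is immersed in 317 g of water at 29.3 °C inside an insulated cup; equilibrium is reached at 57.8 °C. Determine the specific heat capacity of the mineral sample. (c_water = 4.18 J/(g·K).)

c ≈ 0.615 J/(g·K)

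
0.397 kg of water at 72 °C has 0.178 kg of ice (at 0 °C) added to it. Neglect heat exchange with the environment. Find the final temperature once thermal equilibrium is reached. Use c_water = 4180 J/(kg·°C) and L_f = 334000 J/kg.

T_f ≈ 25.0 °C

Energy balance with sensible and latent terms:
fusion: m_ice L_f = 0.178×334000 = 59452; warm the meltwater: 744.04 T; water: 1659.5(T − 72)
2403.5 T = 119481 − 59452 = 60029
T ≈ 24.98 °C (positive, so assuming full melt was valid).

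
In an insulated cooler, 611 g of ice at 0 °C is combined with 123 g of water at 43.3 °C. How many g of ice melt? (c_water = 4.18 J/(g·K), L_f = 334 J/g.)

m_melted ≈ 66.7 g

Water can give up m c ΔT = 123·4.18·43.3 = 22262 J before reaching 0 °C.
Melting all 611 g of ice would need 611·334 = 204074 J.
That's not enough to melt it all — equilibrium is at 0 °C with ice remaining.
m_melted·334 = 22262  ⇒  m_melted ≈ 66.65 g.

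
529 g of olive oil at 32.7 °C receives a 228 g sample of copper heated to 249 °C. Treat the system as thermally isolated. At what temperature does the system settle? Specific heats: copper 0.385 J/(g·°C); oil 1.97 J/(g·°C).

Setting the total heat transfer to zero:
228×0.385×(T − 249) + 529×1.97×(T − 32.7) = 0
87.78(T − 249) + 1042.1(T − 32.7) = 0
(87.78 + 1042.1) T = 87.78×249 + 1042.1×32.7
T = 55935/1129.9 ≈ 49.50 °C

T_f ≈ 49.5 °C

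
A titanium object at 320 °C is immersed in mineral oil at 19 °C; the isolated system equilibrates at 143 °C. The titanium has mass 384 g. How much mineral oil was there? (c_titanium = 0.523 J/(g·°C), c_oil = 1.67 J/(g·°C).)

Net heat exchanged in the isolated system is zero:
384×0.523×(143 − 320) + m×1.67×(143 − 19) = 0
207.08 m = 35547
m = 35547/207.08 ≈ 171.7 g

m ≈ 172 g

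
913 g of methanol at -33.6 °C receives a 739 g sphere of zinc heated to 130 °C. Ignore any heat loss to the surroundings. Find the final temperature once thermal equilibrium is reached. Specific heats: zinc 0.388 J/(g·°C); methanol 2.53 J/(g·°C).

T_f ≈ -15.5 °C

Let T be the final temperature. ΣQ_i = 0:
739*0.388*(T − 130) + 913*2.53*(T − (-33.6)) = 0
286.73(T − 130) + 2309.9(T − (-33.6)) = 0
(286.73 + 2309.9) T = 286.73*130 + 2309.9*(-33.6)
T = -40337 / 2596.6 = -15.5 °C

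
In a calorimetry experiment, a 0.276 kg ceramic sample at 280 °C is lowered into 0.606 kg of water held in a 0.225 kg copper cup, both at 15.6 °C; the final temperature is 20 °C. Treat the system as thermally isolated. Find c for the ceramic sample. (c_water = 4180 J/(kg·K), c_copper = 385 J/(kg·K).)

c ≈ 161 J/(kg·K)

Let T be the final temperature. ΣQ_i = 0:
0.276×c×(20 − 280) + 0.606×4180×(20 − 15.6) + 0.225×385×(20 − 15.6) = 0
-71.76 c = -11527
c = -11527/-71.76 ≈ 160.6 J/(kg·K)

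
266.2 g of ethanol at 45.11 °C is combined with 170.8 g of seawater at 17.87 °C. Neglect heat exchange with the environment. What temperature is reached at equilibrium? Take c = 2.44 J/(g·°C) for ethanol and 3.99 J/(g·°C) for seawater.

T_f ≈ 31.2 °C

Conservation of energy gives ΣQ = 0:
266.2·2.44·(T − 45.11) + 170.8·3.99·(T − 17.87) = 0
1331 T = 41478
T ≈ 31.16 °C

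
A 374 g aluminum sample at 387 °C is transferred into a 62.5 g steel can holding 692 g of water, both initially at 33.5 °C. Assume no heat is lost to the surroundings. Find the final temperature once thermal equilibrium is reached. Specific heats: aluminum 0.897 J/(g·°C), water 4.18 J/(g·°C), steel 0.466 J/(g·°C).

Conservation of energy gives ΣQ = 0:
374·0.897·(T − 387) + 692·4.18·(T − 33.5) + 62.5·0.466·(T − 33.5) = 0
3257.2 T = 227706
T = 227706 / 3257.2 = 69.9 °C

T_f ≈ 69.9 °C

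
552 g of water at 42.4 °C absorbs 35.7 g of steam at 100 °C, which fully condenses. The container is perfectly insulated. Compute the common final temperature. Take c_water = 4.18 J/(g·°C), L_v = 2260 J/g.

Sum of m c ΔT and latent-heat terms is zero:
steam→water at 100 °C releases m L_v = 35.7×2260 = 80682; condensate cools 100→T: 35.7×4.18×(T − 100) = 149.23(T − 100); water warms: 552×4.18×(T − 42.4) = 2307.4(T − 42.4)
2456.6 T = 80682 + 14923 + 97832 = 193437
T ≈ 78.74 °C (< 100 °C, so full condensation is consistent).

T_f ≈ 78.7 °C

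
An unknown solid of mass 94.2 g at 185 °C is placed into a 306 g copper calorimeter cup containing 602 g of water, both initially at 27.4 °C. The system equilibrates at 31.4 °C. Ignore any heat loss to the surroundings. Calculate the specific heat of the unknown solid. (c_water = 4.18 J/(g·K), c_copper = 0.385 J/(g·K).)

c ≈ 0.728 J/(g·K)

Heat gained plus heat lost sum to zero:
94.2×c×(31.4 − 185) + 602×4.18×(31.4 − 27.4) + 306×0.385×(31.4 − 27.4) = 0
-14469 c = -10537
c = -10537/-14469 ≈ 0.7282 J/(g·K)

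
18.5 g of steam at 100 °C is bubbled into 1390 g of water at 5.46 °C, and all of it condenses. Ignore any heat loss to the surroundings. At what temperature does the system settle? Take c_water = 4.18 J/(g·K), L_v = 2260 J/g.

T_f ≈ 13.8 °C

Sum of m c ΔT and latent-heat terms is zero:
condense steam: −18.5×2260 = −41810
  condensate cools 100→T: 18.5×4.18×(T − 100) = 77.33(T − 100)
  water warms: 1390×4.18×(T − 5.46) = 5810.2(T − 5.46)
5887.5 T = 41810 + 7733 + 31724 = 81267
T ≈ 13.80 °C — below 100 °C, confirming all the steam condensed.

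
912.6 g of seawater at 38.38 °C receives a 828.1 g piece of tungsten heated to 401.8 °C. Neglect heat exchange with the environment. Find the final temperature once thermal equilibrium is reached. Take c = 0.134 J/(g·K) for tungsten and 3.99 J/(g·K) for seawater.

T_f ≈ 49.1 °C

Taking heat into each body as positive, Σ m c ΔT = 0:
828.1·0.134·(T − 401.8) + 912.6·3.99·(T − 38.38) = 0
(110.97 + 3641.3) T = 110.97·401.8 + 3641.3·38.38
T ≈ 49.13 °C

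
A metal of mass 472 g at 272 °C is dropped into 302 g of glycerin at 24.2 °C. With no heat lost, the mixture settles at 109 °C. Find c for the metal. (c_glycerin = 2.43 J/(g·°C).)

Let T be the final temperature. ΣQ_i = 0:
472·c·(109 − 272) + 302·2.43·(109 − 24.2) = 0
-76936 c = -62231
c = -62231/-76936 ≈ 0.8089 J/(g·°C)

c ≈ 0.809 J/(g·°C)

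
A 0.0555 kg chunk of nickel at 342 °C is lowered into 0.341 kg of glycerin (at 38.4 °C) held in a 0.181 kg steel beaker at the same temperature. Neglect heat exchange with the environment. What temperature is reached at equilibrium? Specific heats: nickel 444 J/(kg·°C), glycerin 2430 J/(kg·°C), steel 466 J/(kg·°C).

Conservation of energy gives ΣQ = 0:
0.0555×444×(T − 342) + 0.341×2430×(T − 38.4) + 0.181×466×(T − 38.4) = 0
24.64(T − 342) + 828.63(T − 38.4) + 84.35(T − 38.4) = 0
(24.64 + 828.63 + 84.35) T = 24.64×342 + 828.63×38.4 + 84.35×38.4
T ≈ 46.38 °C

T_f ≈ 46.4 °C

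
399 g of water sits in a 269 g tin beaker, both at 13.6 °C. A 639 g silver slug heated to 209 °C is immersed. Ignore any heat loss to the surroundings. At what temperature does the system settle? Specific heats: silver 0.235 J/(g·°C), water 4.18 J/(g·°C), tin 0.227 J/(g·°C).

T_f ≈ 29.2 °C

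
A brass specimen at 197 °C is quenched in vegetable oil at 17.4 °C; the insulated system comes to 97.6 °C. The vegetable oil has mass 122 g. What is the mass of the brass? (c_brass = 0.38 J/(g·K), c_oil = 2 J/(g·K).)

m ≈ 518 g

Heat lost by the brass = heat gained by the oil:
m·0.38·(197 − 97.6) = 122·2·(97.6 − 17.4)
37.77 m = 19569  ⇒  m ≈ 518.1 g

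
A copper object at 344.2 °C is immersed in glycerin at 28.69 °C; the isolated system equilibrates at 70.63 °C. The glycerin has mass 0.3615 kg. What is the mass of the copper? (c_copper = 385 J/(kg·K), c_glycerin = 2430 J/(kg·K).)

m ≈ 0.35 kg

|Q_copper| = |Q_glycerin|:
m×385×(344.2 − 70.63) = 0.3615×2430×(70.63 − 28.69)
105324 m = 36842  ⇒  m ≈ 0.3498 kg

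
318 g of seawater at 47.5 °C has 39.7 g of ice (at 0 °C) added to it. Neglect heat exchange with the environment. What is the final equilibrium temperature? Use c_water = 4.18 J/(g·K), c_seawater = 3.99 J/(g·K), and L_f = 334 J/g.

T_f ≈ 32.8 °C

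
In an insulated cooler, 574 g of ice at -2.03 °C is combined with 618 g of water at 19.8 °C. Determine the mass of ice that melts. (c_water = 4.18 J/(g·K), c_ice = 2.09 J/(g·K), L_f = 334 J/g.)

Cooling the water to 0 °C releases 618×4.18×19.8 = 51148 J.
Of that, 574×2.09×2.03 = 2435.3 J goes to bring the ice to 0 °C, leaving 48713 J.
Fully melting the ice requires m_ice L_f = 574×334 = 191716 J.
48713 J < 191716 J, so only part of the ice melts and the system sits at 0 °C.
m_melted×334 = 48713  ⇒  m_melted ≈ 145.8 g.

m_melted ≈ 146 g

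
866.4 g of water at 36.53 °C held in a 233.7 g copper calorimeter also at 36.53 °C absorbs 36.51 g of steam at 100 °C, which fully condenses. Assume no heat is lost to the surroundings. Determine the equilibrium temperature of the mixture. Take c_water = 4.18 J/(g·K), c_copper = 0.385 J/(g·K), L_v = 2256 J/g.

Conservation of energy gives ΣQ = 0:
steam→water at 100 °C releases m L_v = 36.51·2256 = 82367
  condensed water 100 °C→T: 152.61(T − 100)
  original water: 3621.6(T − 36.53)
  cup: 89.97(T − 36.53)
3864.1 T = 82367 + 15261 + 135582 = 233210
T ≈ 60.35 °C, under the boiling point, so the assumption holds.

T_f ≈ 60.4 °C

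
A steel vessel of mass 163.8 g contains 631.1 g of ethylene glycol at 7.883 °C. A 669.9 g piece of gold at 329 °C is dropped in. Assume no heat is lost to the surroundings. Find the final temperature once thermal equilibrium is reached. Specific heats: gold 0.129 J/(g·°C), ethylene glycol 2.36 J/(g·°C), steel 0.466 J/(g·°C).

Heat gained plus heat lost sum to zero:
669.9×0.129×(T − 329) + 631.1×2.36×(T − 7.883) + 163.8×0.466×(T − 7.883) = 0
86.42(T − 329) + 1489.4(T − 7.883) + 76.33(T − 7.883) = 0
1652.1 T = 40774
T = 40774 / 1652.1 = 24.7 °C

T_f ≈ 24.7 °C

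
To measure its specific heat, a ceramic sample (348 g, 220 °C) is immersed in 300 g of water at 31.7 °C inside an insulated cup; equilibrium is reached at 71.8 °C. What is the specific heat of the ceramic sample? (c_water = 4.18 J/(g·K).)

c ≈ 0.975 J/(g·K)

Heat lost by the ceramic sample = heat gained by the water:
348×c×(220 − 71.8) = 300×4.18×(71.8 − 31.7)
51574 c = 50285  ⇒  c ≈ 0.975 J/(g·K)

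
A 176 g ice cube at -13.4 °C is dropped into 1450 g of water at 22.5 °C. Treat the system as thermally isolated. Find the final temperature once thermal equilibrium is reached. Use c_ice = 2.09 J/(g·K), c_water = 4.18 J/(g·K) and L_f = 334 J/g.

Heat gained plus heat lost sum to zero:
ice -13.4→0 °C: 176×2.09×13.4 = 4929.1
  melt ice: 176×334 = 58784
  meltwater 0→T: 176×4.18×T = 735.68 T
  water cools: 1450×4.18×(T − 22.5) = 6061(T − 22.5)
6796.7 T = 136372 − 63713 = 72659
T ≈ 10.69 °C (positive, so assuming full melt was valid).

T_f ≈ 10.7 °C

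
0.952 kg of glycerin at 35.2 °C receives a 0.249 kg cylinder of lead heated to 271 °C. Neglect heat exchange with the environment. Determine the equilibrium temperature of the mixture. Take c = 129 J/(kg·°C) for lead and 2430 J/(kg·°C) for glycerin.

Let T be the final temperature. ΣQ_i = 0:
0.249*129*(T − 271) + 0.952*2430*(T − 35.2) = 0
32.12(T − 271) + 2313.4(T − 35.2) = 0
(32.12 + 2313.4) T = 32.12*271 + 2313.4*35.2
T = 90135 / 2345.5 = 38.4 °C

T_f ≈ 38.4 °C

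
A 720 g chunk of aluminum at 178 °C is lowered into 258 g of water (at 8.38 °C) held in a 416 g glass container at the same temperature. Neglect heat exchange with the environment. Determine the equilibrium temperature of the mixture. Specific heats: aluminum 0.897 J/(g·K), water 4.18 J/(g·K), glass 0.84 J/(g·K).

T_f ≈ 61.2 °C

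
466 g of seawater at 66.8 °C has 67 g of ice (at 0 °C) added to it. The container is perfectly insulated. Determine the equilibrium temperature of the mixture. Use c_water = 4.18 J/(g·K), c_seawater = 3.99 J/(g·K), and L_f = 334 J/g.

T_f ≈ 47.6 °C

Conservation of energy gives ΣQ = 0:
latent heat to melt: 67·334 = 22378; meltwater 0→T: 67·4.18·T = 280.06 T; seawater: 1859.3(T − 66.8)
2139.4 T = 124204 − 22378 = 101826
T ≈ 47.60 °C. Since T > 0 °C, the all-ice-melts assumption holds.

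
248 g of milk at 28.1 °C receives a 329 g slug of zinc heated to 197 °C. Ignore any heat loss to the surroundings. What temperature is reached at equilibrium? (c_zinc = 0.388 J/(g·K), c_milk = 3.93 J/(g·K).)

T_f ≈ 47.7 °C

|Q_zinc| = |Q_milk|:
329×0.388×(197 − T) = 248×3.93×(T − 28.1)
127.65(197 − T) = 974.64(T − 28.1)
1102.3 T = 52535  ⇒  T ≈ 47.66 °C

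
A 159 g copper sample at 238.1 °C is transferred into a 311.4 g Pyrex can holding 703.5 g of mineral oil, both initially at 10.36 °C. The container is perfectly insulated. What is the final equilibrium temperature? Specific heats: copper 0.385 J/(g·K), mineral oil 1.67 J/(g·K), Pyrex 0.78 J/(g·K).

T_f ≈ 19.8 °C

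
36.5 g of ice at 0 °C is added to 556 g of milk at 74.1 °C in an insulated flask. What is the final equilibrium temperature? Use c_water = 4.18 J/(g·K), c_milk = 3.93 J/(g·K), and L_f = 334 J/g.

Energy balance with sensible and latent terms:
melt ice: 36.5·334 = 12191; warm the meltwater: 152.57 T; milk: 2185.1(T − 74.1)
2337.7 T = 161914 − 12191 = 149723
T ≈ 64.05 °C — above 0 °C, consistent with complete melting.

T_f ≈ 64.0 °C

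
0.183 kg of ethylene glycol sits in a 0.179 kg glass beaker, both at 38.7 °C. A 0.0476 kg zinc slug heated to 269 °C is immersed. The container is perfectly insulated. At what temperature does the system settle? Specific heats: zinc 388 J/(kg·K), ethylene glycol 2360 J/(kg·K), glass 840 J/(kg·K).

Let T be the final temperature. ΣQ_i = 0:
0.0476·388·(T − 269) + 0.183·2360·(T − 38.7) + 0.179·840·(T − 38.7) = 0
18.47(T − 269) + 431.88(T − 38.7) + 150.36(T − 38.7) = 0
600.71 T = 27501
T ≈ 45.78 °C

T_f ≈ 45.8 °C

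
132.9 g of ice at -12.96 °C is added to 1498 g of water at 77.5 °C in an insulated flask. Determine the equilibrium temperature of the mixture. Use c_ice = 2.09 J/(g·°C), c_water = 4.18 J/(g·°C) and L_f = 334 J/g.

T_f ≈ 64.1 °C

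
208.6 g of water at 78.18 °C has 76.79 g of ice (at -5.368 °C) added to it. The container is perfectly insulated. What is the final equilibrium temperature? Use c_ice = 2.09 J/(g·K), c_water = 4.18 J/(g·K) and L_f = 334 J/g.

Energy balance with sensible and latent terms:
warm ice to 0 °C: 76.79×2.09×(0 − (-5.368)) = 861.52; latent heat to melt: 76.79×334 = 25648; meltwater 0→T: 76.79×4.18×T = 320.98 T; water cools: 208.6×4.18×(T − 78.18) = 871.95(T − 78.18)
1192.9 T = 68169 − 26509 = 41660
T ≈ 34.92 °C — above 0 °C, consistent with complete melting.

T_f ≈ 34.9 °C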